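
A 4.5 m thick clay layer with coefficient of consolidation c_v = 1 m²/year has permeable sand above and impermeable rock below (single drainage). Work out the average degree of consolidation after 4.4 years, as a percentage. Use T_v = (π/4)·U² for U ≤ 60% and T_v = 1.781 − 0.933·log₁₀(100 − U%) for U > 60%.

Drainage path length: H_d = H = 4.5 m (single drainage).
T_v = c_v·t/H_d² = 1×4.4/4.5² = 0.21728.
T_v = 0.21728 corresponds to the U ≤ 60% branch:
U = √(4T_v/π) = 0.526

U ≈ 52.6 %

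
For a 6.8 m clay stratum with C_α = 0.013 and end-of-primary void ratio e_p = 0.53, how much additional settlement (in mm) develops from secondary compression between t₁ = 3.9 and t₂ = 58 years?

Secondary compression: S_s = C_α·H/(1+e_p)·log₁₀(t₂/t₁)
S_s = 0.013×6.8/(1+0.53)×log₁₀(58/3.9)
    = 0.05778 × 1.172 = 0.06774 m

S_s ≈ 67.7 mm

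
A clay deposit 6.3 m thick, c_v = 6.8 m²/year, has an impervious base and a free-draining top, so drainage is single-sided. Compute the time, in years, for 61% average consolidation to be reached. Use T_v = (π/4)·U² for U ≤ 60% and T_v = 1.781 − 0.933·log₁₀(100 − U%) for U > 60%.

t ≈ 1.73 years

Drainage path length: H_d = H = 6.3 m (single drainage).
U > 60%: T_v = 1.781 − 0.933·log₁₀(100 − 61) = 0.29654.
t = T_v·H_d²/c_v = 0.29654×6.3²/6.8 = 1.731 years.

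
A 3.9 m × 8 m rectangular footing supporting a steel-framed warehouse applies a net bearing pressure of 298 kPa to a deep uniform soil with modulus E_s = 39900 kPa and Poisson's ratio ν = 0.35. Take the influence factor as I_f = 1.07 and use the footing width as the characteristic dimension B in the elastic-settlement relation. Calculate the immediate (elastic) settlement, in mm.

Immediate (elastic) settlement: S_e = q·B·(1−ν²)/E_s · I_f.
S_e = 298 × 3.9 × (1 − 0.35²) / 39900 × 1.07
    = 298 × 3.9 × 0.8775 / 39900 × 1.07
    = 0.02735 m = 27.35 mm

S_e ≈ 27.3 mm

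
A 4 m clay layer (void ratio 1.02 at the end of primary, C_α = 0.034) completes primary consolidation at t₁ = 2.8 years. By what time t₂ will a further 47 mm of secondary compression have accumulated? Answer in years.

t₂ ≈ 14 years

S_s = C_α·H/(1+e_p)·log₁₀(t₂/t₁) ⇒ log₁₀(t₂/t₁) = S_s·(1+e_p)/(C_α·H).
log₁₀(t₂/t₁) = 0.047 × (1+1.02) / (0.034×4) = 0.6981
t₂ = t₁ × 10^0.6981 = 2.8 × 4.99 = 13.97 years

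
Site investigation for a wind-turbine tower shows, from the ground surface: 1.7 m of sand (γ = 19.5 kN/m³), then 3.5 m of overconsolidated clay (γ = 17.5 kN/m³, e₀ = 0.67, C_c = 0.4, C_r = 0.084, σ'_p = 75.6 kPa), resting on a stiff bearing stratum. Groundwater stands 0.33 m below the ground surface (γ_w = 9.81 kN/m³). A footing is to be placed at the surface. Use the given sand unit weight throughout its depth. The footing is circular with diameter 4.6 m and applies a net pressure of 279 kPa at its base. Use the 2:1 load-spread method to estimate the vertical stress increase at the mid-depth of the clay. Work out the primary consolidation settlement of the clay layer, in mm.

S_c ≈ 244 mm

Mid-depth of clay below the ground surface: z = 1.7 + 3.5/2 = 3.45 m.
Total vertical stress at mid-clay: σ_v = 19.5×1.7 + 17.5×1.75 = 63.775 kPa.
Pore pressure: u = 9.81×(3.45 − 0.33) = 30.607 kPa.
Initial effective stress: σ'_0 = σ_v − u = 63.775 − 30.607 = 33.168 kPa.
Stress increase at mid-clay by the 2:1 spreading method:
Δσ ≈ qD²/(D+z)² = 279×4.6²/(4.6+3.45)² = 91.102 kPa
Final effective stress: σ'_f = 33.168 + 91.102 = 124.27 kPa.
σ'_f = 124.27 > σ'_p = 75.6 kPa, so the stress path crosses the preconsolidation pressure — recompression up to σ'_p, then virgin compression beyond:
S_c = H/(1+e₀)·[C_r·log₁₀(σ'_p/σ'_0) + C_c·log₁₀(σ'_f/σ'_p)]
    = 3.5/1.67 × [0.084×log₁₀(75.6/33.168) + 0.4×log₁₀(124.27/75.6)]
    = 2.0958 × [0.030055 + 0.086338] = 0.2439 m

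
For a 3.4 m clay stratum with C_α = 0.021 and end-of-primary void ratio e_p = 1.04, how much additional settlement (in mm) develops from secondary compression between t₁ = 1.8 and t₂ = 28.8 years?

Secondary compression: S_s = C_α·H/(1+e_p)·log₁₀(t₂/t₁)
S_s = 0.021×3.4/(1+1.04)×log₁₀(28.8/1.8)
    = 0.035 × 1.204 = 0.04214 m

S_s ≈ 42.1 mm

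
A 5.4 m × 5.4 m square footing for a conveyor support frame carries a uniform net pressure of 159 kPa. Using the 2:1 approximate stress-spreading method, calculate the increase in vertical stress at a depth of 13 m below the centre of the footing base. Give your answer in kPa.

By the 2:1 method the load spreads at 1 horizontal : 2 vertical, so at depth z the loaded area has grown by z in each plan dimension:
Δσ = qBL/((B+z)(L+z)) = 159×5.4×5.4/((5.4+13)(5.4+13)) = 13.695 kPa

Δσ_z ≈ 13.7 kPa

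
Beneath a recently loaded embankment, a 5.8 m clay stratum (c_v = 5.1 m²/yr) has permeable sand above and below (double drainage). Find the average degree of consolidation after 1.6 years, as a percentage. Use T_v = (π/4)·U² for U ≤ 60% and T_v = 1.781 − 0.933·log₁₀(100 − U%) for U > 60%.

Drainage path length: H_d = H/2 = 2.9 m (double drainage).
T_v = c_v·t/H_d² = 5.1×1.6/2.9² = 0.97027.
T_v = 0.97027 corresponds to the U > 60% branch:
U = 1 − 10^((1.781 − T_v)/0.933)/100 = 0.926

U ≈ 92.6 %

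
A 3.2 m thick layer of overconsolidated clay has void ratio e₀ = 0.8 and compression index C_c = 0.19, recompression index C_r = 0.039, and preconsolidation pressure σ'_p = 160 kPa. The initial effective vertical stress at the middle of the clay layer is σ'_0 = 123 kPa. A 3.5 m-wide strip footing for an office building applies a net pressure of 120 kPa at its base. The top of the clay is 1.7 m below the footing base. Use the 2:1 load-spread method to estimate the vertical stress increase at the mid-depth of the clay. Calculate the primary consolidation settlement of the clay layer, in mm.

Mid-depth of clay below the footing base: z = 1.7 + 3.2/2 = 3.3 m.
Stress increase at mid-clay by the 2:1 spreading method:
Δσ = qB/(B+z) = 120×3.5/(3.5+3.3) = 61.765 kPa
Final effective stress: σ'_f = 123 + 61.765 = 184.76 kPa.
σ'_f = 184.76 > σ'_p = 160 kPa, so the stress path crosses the preconsolidation pressure — recompression up to σ'_p, then virgin compression beyond:
S_c = H/(1+e₀)·[C_r·log₁₀(σ'_p/σ'_0) + C_c·log₁₀(σ'_f/σ'_p)]
    = 3.2/1.8 × [0.039×log₁₀(160/123) + 0.19×log₁₀(184.76/160)]
    = 1.7778 × [0.0044544 + 0.011873] = 0.02903 m

S_c ≈ 29 mm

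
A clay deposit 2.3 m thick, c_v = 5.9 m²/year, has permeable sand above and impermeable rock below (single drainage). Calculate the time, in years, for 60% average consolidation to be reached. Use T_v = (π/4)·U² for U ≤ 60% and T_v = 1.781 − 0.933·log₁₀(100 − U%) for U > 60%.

t ≈ 0.254 years

Drainage path length: H_d = H = 2.3 m (single drainage).
U ≤ 60%: T_v = (π/4)·U² = (π/4)×0.6² = 0.28274.
t = T_v·H_d²/c_v = 0.28274×2.3²/5.9 = 0.2535 years.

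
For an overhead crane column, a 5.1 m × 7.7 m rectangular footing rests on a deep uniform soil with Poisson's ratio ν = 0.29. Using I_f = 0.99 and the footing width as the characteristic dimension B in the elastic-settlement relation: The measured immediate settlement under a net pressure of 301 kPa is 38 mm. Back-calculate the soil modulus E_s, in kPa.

S_e = q·B·(1−ν²)/E_s · I_f  ⇒  E_s = q·B·(1−ν²)·I_f / S_e.
E_s = 301 × 5.1 × 0.9159 × 0.99 / 0.038 = 36630 kPa

E_s ≈ 36600 kPa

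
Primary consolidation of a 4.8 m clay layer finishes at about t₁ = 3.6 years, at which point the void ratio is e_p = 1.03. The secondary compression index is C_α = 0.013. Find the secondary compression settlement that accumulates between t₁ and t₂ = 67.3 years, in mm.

Secondary compression: S_s = C_α·H/(1+e_p)·log₁₀(t₂/t₁)
S_s = 0.013×4.8/(1+1.03)×log₁₀(67.3/3.6)
    = 0.03074 × 1.272 = 0.03909 m

S_s ≈ 39.1 mm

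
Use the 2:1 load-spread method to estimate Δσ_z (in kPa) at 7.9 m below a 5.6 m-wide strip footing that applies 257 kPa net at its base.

By the 2:1 method the load spreads at 1 horizontal : 2 vertical, so at depth z the loaded area has grown by z in each plan dimension:
Δσ = qB/(B+z) = 257×5.6/(5.6+7.9) = 106.61 kPa

Δσ_z ≈ 107 kPa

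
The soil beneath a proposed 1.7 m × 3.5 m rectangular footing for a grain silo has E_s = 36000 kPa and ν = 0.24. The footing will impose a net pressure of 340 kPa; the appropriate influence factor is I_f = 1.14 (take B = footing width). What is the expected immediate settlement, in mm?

S_e ≈ 17.2 mm

Immediate (elastic) settlement: S_e = q·B·(1−ν²)/E_s · I_f.
S_e = 340 × 1.7 × (1 − 0.24²) / 36000 × 1.14
    = 340 × 1.7 × 0.9424 / 36000 × 1.14
    = 0.01725 m = 17.25 mm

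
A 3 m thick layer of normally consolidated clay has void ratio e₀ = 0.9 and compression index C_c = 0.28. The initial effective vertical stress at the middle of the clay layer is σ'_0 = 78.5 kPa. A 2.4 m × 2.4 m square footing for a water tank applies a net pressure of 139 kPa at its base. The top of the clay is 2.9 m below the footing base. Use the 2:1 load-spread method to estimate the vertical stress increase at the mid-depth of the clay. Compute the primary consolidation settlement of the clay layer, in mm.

S_c ≈ 38.3 mm

Mid-depth of clay below the footing base: z = 2.9 + 3/2 = 4.4 m.
Stress increase at mid-clay by the 2:1 spreading method:
Δσ = qBL/((B+z)(L+z)) = 139×2.4×2.4/((2.4+4.4)(2.4+4.4)) = 17.315 kPa
Final effective stress: σ'_f = σ'_0 + Δσ = 78.5 + 17.315 = 95.815 kPa.
Normally consolidated clay, so the full stress increment lies on the virgin compression line:
S_c = C_c·H/(1+e₀)·log₁₀(σ'_f/σ'_0) = 0.28×3/(1+0.9)×log₁₀(95.815/78.5)
    = 0.44211 × 0.086564 = 0.03827 m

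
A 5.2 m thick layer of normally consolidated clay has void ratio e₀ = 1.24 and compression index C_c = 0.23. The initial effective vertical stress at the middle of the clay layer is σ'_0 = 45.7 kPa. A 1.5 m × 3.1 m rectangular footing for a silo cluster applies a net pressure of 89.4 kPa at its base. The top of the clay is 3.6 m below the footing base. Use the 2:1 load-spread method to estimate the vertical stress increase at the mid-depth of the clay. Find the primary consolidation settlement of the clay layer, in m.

S_c ≈ 0.0277 m

Mid-depth of clay below the footing base: z = 3.6 + 5.2/2 = 6.2 m.
Stress increase at mid-clay by the 2:1 spreading method:
Δσ = qBL/((B+z)(L+z)) = 89.4×1.5×3.1/((1.5+6.2)(3.1+6.2)) = 5.8052 kPa
Final effective stress: σ'_f = σ'_0 + Δσ = 45.7 + 5.8052 = 51.505 kPa.
Normally consolidated clay, so the full stress increment lies on the virgin compression line:
S_c = C_c·H/(1+e₀)·log₁₀(σ'_f/σ'_0) = 0.23×5.2/(1+1.24)×log₁₀(51.505/45.7)
    = 0.53393 × 0.051933 = 0.02773 m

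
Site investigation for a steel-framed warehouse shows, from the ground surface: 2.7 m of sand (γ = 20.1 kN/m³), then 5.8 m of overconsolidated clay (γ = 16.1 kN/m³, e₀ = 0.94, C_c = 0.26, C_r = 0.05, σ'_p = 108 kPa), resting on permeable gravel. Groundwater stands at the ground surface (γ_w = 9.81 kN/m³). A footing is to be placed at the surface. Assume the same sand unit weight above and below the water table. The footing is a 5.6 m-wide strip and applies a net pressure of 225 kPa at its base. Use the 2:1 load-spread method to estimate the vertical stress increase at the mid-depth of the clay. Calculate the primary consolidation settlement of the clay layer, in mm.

Mid-depth of clay below the ground surface: z = 2.7 + 5.8/2 = 5.6 m.
Total vertical stress at mid-clay: σ_v = 20.1×2.7 + 16.1×2.9 = 100.96 kPa.
Pore pressure: u = 9.81×(5.6 − 0) = 54.936 kPa.
Initial effective stress: σ'_0 = σ_v − u = 100.96 − 54.936 = 46.024 kPa.
Stress increase at mid-clay by the 2:1 spreading method:
Δσ = qB/(B+z) = 225×5.6/(5.6+5.6) = 112.5 kPa
Final effective stress: σ'_f = 46.024 + 112.5 = 158.52 kPa.
σ'_f = 158.52 > σ'_p = 108 kPa, so the stress path crosses the preconsolidation pressure — recompression up to σ'_p, then virgin compression beyond:
S_c = H/(1+e₀)·[C_r·log₁₀(σ'_p/σ'_0) + C_c·log₁₀(σ'_f/σ'_p)]
    = 5.8/1.94 × [0.05×log₁₀(108/46.024) + 0.26×log₁₀(158.52/108)]
    = 2.9897 × [0.018522 + 0.043332] = 0.1849 m

S_c ≈ 185 mm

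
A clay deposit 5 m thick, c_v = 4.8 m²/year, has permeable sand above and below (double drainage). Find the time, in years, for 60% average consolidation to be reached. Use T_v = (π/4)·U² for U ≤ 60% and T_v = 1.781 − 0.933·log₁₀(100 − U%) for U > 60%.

t ≈ 0.368 years

Drainage path length: H_d = H/2 = 2.5 m (double drainage).
U ≤ 60%: T_v = (π/4)·U² = (π/4)×0.6² = 0.28274.
t = T_v·H_d²/c_v = 0.28274×2.5²/4.8 = 0.3682 years.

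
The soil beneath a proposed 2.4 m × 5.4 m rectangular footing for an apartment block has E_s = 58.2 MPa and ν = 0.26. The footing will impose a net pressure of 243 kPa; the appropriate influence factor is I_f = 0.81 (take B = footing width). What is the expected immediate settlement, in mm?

Immediate (elastic) settlement: S_e = q·B·(1−ν²)/E_s · I_f.
E_s = 58.2 MPa = 58200 kPa.
S_e = 243 × 2.4 × (1 − 0.26²) / 58200 × 0.81
    = 243 × 2.4 × 0.9324 / 58200 × 0.81
    = 0.007568 m = 7.568 mm

S_e ≈ 7.57 mm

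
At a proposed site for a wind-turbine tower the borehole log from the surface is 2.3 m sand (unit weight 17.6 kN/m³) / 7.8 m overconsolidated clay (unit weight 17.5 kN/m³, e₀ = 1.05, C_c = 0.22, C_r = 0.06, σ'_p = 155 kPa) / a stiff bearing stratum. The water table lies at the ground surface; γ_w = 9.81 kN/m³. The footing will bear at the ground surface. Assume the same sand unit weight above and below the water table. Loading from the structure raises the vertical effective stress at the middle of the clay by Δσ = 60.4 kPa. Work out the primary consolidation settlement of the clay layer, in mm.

S_c ≈ 80.9 mm

Mid-depth of clay below the ground surface: z = 2.3 + 7.8/2 = 6.2 m.
Total vertical stress at mid-clay: σ_v = 17.6×2.3 + 17.5×3.9 = 108.73 kPa.
Pore pressure: u = 9.81×(6.2 − 0) = 60.822 kPa.
Initial effective stress: σ'_0 = σ_v − u = 108.73 − 60.822 = 47.908 kPa.
Final effective stress: σ'_f = 47.908 + 60.4 = 108.31 kPa.
σ'_f = 108.31 ≤ σ'_p = 155 kPa, so the clay remains overconsolidated and only the recompression index applies:
S_c = C_r·H/(1+e₀)·log₁₀(σ'_f/σ'_0) = 0.06×7.8/2.05×log₁₀(108.31/47.908)
    = 0.22829 × 0.35426 = 0.08088 m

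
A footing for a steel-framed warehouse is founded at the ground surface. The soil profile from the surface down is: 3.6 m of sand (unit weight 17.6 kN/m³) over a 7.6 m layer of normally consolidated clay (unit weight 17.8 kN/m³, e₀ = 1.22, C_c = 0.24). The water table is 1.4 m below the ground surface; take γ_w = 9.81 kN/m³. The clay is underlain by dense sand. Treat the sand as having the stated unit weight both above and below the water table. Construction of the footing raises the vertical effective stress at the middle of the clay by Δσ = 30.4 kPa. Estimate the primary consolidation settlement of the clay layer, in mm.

Mid-depth of clay below the ground surface: z = 3.6 + 7.6/2 = 7.4 m.
Total vertical stress at mid-clay: σ_v = 17.6×3.6 + 17.8×3.8 = 131 kPa.
Pore pressure: u = 9.81×(7.4 − 1.4) = 58.86 kPa.
Initial effective stress: σ'_0 = σ_v − u = 131 − 58.86 = 72.14 kPa.
Final effective stress: σ'_f = σ'_0 + Δσ = 72.14 + 30.4 = 102.54 kPa.
Normally consolidated clay, so the full stress increment lies on the virgin compression line:
S_c = C_c·H/(1+e₀)·log₁₀(σ'_f/σ'_0) = 0.24×7.6/(1+1.22)×log₁₀(102.54/72.14)
    = 0.82162 × 0.15272 = 0.1255 m

S_c ≈ 125 mm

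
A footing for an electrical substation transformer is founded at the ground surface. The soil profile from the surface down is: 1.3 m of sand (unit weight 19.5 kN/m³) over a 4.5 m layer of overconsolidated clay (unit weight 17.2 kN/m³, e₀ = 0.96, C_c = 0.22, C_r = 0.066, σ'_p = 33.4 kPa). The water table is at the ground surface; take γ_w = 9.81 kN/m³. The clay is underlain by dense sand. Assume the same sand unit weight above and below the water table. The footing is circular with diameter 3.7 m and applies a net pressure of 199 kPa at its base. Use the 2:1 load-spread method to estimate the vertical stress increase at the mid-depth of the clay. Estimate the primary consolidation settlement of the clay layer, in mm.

S_c ≈ 203 mm

Mid-depth of clay below the ground surface: z = 1.3 + 4.5/2 = 3.55 m.
Total vertical stress at mid-clay: σ_v = 19.5×1.3 + 17.2×2.25 = 64.05 kPa.
Pore pressure: u = 9.81×(3.55 − 0) = 34.825 kPa.
Initial effective stress: σ'_0 = σ_v − u = 64.05 − 34.825 = 29.225 kPa.
Stress increase at mid-clay by the 2:1 spreading method:
Δσ ≈ qD²/(D+z)² = 199×3.7²/(3.7+3.55)² = 51.83 kPa
Final effective stress: σ'_f = 29.225 + 51.83 = 81.055 kPa.
σ'_f = 81.055 > σ'_p = 33.4 kPa, so the stress path crosses the preconsolidation pressure — recompression up to σ'_p, then virgin compression beyond:
S_c = H/(1+e₀)·[C_r·log₁₀(σ'_p/σ'_0) + C_c·log₁₀(σ'_f/σ'_p)]
    = 4.5/1.96 × [0.066×log₁₀(33.4/29.225) + 0.22×log₁₀(81.055/33.4)]
    = 2.2959 × [0.0038275 + 0.084707] = 0.2033 m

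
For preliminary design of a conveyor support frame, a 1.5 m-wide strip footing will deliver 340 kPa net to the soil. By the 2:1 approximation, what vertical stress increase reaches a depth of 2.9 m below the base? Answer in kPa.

Δσ_z ≈ 116 kPa

By the 2:1 method the load spreads at 1 horizontal : 2 vertical, so at depth z the loaded area has grown by z in each plan dimension:
Δσ = qB/(B+z) = 340×1.5/(1.5+2.9) = 115.91 kPa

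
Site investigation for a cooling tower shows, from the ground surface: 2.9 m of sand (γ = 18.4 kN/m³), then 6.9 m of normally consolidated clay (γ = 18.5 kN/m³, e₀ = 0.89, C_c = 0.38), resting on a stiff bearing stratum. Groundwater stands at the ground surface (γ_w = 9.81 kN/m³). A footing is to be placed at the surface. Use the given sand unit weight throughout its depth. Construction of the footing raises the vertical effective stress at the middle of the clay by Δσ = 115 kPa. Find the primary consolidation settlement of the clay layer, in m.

S_c ≈ 0.681 m

Mid-depth of clay below the ground surface: z = 2.9 + 6.9/2 = 6.35 m.
Total vertical stress at mid-clay: σ_v = 18.4×2.9 + 18.5×3.45 = 117.19 kPa.
Pore pressure: u = 9.81×(6.35 − 0) = 62.294 kPa.
Initial effective stress: σ'_0 = σ_v − u = 117.19 − 62.294 = 54.896 kPa.
Final effective stress: σ'_f = σ'_0 + Δσ = 54.896 + 115 = 169.9 kPa.
Normally consolidated clay, so the full stress increment lies on the virgin compression line:
S_c = C_c·H/(1+e₀)·log₁₀(σ'_f/σ'_0) = 0.38×6.9/(1+0.89)×log₁₀(169.9/54.896)
    = 1.3873 × 0.49065 = 0.6807 m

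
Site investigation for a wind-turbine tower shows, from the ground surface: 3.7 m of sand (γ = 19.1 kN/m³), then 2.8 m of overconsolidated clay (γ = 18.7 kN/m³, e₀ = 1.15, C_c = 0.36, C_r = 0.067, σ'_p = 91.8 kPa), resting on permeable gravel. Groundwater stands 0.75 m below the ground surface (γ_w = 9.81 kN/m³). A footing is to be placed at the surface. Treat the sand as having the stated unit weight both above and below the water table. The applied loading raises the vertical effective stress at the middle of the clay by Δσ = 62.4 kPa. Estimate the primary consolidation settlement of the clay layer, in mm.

Mid-depth of clay below the ground surface: z = 3.7 + 2.8/2 = 5.1 m.
Total vertical stress at mid-clay: σ_v = 19.1×3.7 + 18.7×1.4 = 96.85 kPa.
Pore pressure: u = 9.81×(5.1 − 0.75) = 42.673 kPa.
Initial effective stress: σ'_0 = σ_v − u = 96.85 − 42.673 = 54.177 kPa.
Final effective stress: σ'_f = 54.177 + 62.4 = 116.58 kPa.
σ'_f = 116.58 > σ'_p = 91.8 kPa, so the stress path crosses the preconsolidation pressure — recompression up to σ'_p, then virgin compression beyond:
S_c = H/(1+e₀)·[C_r·log₁₀(σ'_p/σ'_0) + C_c·log₁₀(σ'_f/σ'_p)]
    = 2.8/2.15 × [0.067×log₁₀(91.8/54.177) + 0.36×log₁₀(116.58/91.8)]
    = 1.3023 × [0.015345 + 0.037361] = 0.06864 m

S_c ≈ 68.6 mm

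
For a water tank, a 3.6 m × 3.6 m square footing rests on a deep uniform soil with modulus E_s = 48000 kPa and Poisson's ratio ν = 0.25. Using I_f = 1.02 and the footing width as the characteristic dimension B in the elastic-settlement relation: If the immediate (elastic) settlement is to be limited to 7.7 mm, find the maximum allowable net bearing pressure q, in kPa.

S_e = q·B·(1−ν²)/E_s · I_f  ⇒  q = S_e·E_s / (B·(1−ν²)·I_f).
q = 0.0077 × 48000 / (3.6 × 0.9375 × 1.02) = 107.4 kPa

q ≈ 107 kPa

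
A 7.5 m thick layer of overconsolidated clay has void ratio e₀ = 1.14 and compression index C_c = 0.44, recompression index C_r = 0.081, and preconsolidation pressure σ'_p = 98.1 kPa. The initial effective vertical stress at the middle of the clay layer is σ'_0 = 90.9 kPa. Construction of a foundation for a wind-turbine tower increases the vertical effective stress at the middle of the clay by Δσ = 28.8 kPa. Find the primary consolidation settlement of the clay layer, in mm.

Final effective stress: σ'_f = 90.9 + 28.8 = 119.7 kPa.
σ'_f = 119.7 > σ'_p = 98.1 kPa, so the stress path crosses the preconsolidation pressure — recompression up to σ'_p, then virgin compression beyond:
S_c = H/(1+e₀)·[C_r·log₁₀(σ'_p/σ'_0) + C_c·log₁₀(σ'_f/σ'_p)]
    = 7.5/2.14 × [0.081×log₁₀(98.1/90.9) + 0.44×log₁₀(119.7/98.1)]
    = 3.5047 × [0.0026815 + 0.038027] = 0.1427 m

S_c ≈ 143 mm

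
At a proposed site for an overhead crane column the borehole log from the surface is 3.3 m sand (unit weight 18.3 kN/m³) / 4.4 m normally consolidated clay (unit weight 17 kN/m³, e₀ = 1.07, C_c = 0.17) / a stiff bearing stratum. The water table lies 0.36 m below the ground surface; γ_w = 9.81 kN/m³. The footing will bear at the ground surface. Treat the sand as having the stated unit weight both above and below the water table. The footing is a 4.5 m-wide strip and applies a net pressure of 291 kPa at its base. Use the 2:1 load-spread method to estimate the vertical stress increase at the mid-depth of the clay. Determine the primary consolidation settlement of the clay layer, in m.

S_c ≈ 0.208 m

Mid-depth of clay below the ground surface: z = 3.3 + 4.4/2 = 5.5 m.
Total vertical stress at mid-clay: σ_v = 18.3×3.3 + 17×2.2 = 97.79 kPa.
Pore pressure: u = 9.81×(5.5 − 0.36) = 50.423 kPa.
Initial effective stress: σ'_0 = σ_v − u = 97.79 − 50.423 = 47.367 kPa.
Stress increase at mid-clay by the 2:1 spreading method:
Δσ = qB/(B+z) = 291×4.5/(4.5+5.5) = 130.95 kPa
Final effective stress: σ'_f = σ'_0 + Δσ = 47.367 + 130.95 = 178.32 kPa.
Normally consolidated clay, so the full stress increment lies on the virgin compression line:
S_c = C_c·H/(1+e₀)·log₁₀(σ'_f/σ'_0) = 0.17×4.4/(1+1.07)×log₁₀(178.32/47.367)
    = 0.36135 × 0.57572 = 0.208 m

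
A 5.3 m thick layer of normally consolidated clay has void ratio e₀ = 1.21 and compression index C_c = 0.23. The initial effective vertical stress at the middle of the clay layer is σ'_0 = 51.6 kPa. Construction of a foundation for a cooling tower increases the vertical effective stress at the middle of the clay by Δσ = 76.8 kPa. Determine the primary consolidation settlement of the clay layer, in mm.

S_c ≈ 218 mm

Final effective stress: σ'_f = σ'_0 + Δσ = 51.6 + 76.8 = 128.4 kPa.
Normally consolidated clay, so the full stress increment lies on the virgin compression line:
S_c = C_c·H/(1+e₀)·log₁₀(σ'_f/σ'_0) = 0.23×5.3/(1+1.21)×log₁₀(128.4/51.6)
    = 0.55158 × 0.39592 = 0.2184 m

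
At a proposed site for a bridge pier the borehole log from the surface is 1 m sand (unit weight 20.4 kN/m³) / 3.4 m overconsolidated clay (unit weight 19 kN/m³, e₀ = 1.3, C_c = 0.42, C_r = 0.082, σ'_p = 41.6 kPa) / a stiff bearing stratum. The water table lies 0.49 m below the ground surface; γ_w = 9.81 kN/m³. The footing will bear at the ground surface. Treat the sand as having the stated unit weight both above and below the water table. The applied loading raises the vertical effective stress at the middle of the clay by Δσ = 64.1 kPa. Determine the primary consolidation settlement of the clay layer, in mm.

Mid-depth of clay below the ground surface: z = 1 + 3.4/2 = 2.7 m.
Total vertical stress at mid-clay: σ_v = 20.4×1 + 19×1.7 = 52.7 kPa.
Pore pressure: u = 9.81×(2.7 − 0.49) = 21.68 kPa.
Initial effective stress: σ'_0 = σ_v − u = 52.7 − 21.68 = 31.02 kPa.
Final effective stress: σ'_f = 31.02 + 64.1 = 95.12 kPa.
σ'_f = 95.12 > σ'_p = 41.6 kPa, so the stress path crosses the preconsolidation pressure — recompression up to σ'_p, then virgin compression beyond:
S_c = H/(1+e₀)·[C_r·log₁₀(σ'_p/σ'_0) + C_c·log₁₀(σ'_f/σ'_p)]
    = 3.4/2.3 × [0.082×log₁₀(41.6/31.02) + 0.42×log₁₀(95.12/41.6)]
    = 1.4783 × [0.010451 + 0.15085] = 0.2385 m

S_c ≈ 238 mm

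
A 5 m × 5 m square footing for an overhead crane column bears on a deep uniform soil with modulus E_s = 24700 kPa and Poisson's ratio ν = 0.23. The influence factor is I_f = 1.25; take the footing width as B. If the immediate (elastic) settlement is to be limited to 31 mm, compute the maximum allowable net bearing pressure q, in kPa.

q ≈ 129 kPa

S_e = q·B·(1−ν²)/E_s · I_f  ⇒  q = S_e·E_s / (B·(1−ν²)·I_f).
q = 0.031 × 24700 / (5 × 0.9471 × 1.25) = 129.4 kPa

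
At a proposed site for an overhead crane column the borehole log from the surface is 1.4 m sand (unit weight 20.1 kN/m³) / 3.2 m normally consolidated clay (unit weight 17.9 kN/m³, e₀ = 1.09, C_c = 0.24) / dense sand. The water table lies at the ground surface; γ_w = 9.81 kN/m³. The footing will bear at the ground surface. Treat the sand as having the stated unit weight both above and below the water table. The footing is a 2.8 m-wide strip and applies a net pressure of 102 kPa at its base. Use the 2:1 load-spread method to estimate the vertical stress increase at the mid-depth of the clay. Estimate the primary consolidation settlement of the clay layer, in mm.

S_c ≈ 164 mm

Mid-depth of clay below the ground surface: z = 1.4 + 3.2/2 = 3 m.
Total vertical stress at mid-clay: σ_v = 20.1×1.4 + 17.9×1.6 = 56.78 kPa.
Pore pressure: u = 9.81×(3 − 0) = 29.43 kPa.
Initial effective stress: σ'_0 = σ_v − u = 56.78 − 29.43 = 27.35 kPa.
Stress increase at mid-clay by the 2:1 spreading method:
Δσ = qB/(B+z) = 102×2.8/(2.8+3) = 49.241 kPa
Final effective stress: σ'_f = σ'_0 + Δσ = 27.35 + 49.241 = 76.591 kPa.
Normally consolidated clay, so the full stress increment lies on the virgin compression line:
S_c = C_c·H/(1+e₀)·log₁₀(σ'_f/σ'_0) = 0.24×3.2/(1+1.09)×log₁₀(76.591/27.35)
    = 0.36746 × 0.44722 = 0.1643 m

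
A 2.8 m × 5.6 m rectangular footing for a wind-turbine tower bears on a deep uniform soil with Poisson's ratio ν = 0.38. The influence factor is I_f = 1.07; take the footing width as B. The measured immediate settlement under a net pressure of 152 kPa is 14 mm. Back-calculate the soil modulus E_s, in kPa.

S_e = q·B·(1−ν²)/E_s · I_f  ⇒  E_s = q·B·(1−ν²)·I_f / S_e.
E_s = 152 × 2.8 × 0.8556 × 1.07 / 0.014 = 27830 kPa

E_s ≈ 27800 kPa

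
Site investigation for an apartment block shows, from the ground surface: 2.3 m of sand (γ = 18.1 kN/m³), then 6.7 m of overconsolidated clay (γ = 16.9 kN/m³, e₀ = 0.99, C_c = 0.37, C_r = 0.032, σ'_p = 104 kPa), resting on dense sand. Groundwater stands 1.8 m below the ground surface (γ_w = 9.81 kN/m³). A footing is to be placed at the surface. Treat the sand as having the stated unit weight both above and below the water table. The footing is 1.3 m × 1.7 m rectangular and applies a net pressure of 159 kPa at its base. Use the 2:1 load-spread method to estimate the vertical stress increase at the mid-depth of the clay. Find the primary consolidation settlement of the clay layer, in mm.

S_c ≈ 5.04 mm

Mid-depth of clay below the ground surface: z = 2.3 + 6.7/2 = 5.65 m.
Total vertical stress at mid-clay: σ_v = 18.1×2.3 + 16.9×3.35 = 98.245 kPa.
Pore pressure: u = 9.81×(5.65 − 1.8) = 37.769 kPa.
Initial effective stress: σ'_0 = σ_v − u = 98.245 − 37.769 = 60.476 kPa.
Stress increase at mid-clay by the 2:1 spreading method:
Δσ = qBL/((B+z)(L+z)) = 159×1.3×1.7/((1.3+5.65)(1.7+5.65)) = 6.8789 kPa
Final effective stress: σ'_f = 60.476 + 6.8789 = 67.355 kPa.
σ'_f = 67.355 ≤ σ'_p = 104 kPa, so the clay remains overconsolidated and only the recompression index applies:
S_c = C_r·H/(1+e₀)·log₁₀(σ'_f/σ'_0) = 0.032×6.7/1.99×log₁₀(67.355/60.476)
    = 0.10774 × 0.046787 = 0.005041 m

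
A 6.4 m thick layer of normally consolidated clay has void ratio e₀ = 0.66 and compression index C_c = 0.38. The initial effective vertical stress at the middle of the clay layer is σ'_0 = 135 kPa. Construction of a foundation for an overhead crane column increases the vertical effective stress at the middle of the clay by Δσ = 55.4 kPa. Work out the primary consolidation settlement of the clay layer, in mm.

Final effective stress: σ'_f = σ'_0 + Δσ = 135 + 55.4 = 190.4 kPa.
Normally consolidated clay, so the full stress increment lies on the virgin compression line:
S_c = C_c·H/(1+e₀)·log₁₀(σ'_f/σ'_0) = 0.38×6.4/(1+0.66)×log₁₀(190.4/135)
    = 1.4651 × 0.14933 = 0.2188 m

S_c ≈ 219 mm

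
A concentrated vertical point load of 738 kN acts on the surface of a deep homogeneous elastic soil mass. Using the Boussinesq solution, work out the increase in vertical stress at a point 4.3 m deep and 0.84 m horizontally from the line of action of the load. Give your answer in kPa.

Δσ_z ≈ 17.4 kPa

Boussinesq vertical stress below a point load on an elastic half-space:
Δσ_z = 3P/(2πz²) · [1 + (r/z)²]^(−5/2)
r/z = 0.84/4.3 = 0.19535; [1+(r/z)²]^(−5/2) = 0.91062.
Δσ_z = 3×738/(2π×4.3²) × 0.91062 = 19.057 × 0.91062 = 17.35 kPa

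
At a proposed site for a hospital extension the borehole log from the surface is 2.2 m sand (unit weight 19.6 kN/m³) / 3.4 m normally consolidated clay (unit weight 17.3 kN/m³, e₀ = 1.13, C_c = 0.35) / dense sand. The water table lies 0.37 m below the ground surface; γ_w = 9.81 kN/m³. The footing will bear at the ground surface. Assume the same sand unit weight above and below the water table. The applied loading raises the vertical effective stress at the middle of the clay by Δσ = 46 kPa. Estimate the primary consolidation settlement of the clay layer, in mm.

S_c ≈ 193 mm

Mid-depth of clay below the ground surface: z = 2.2 + 3.4/2 = 3.9 m.
Total vertical stress at mid-clay: σ_v = 19.6×2.2 + 17.3×1.7 = 72.53 kPa.
Pore pressure: u = 9.81×(3.9 − 0.37) = 34.629 kPa.
Initial effective stress: σ'_0 = σ_v − u = 72.53 − 34.629 = 37.901 kPa.
Final effective stress: σ'_f = σ'_0 + Δσ = 37.901 + 46 = 83.901 kPa.
Normally consolidated clay, so the full stress increment lies on the virgin compression line:
S_c = C_c·H/(1+e₀)·log₁₀(σ'_f/σ'_0) = 0.35×3.4/(1+1.13)×log₁₀(83.901/37.901)
    = 0.55869 × 0.34512 = 0.1928 m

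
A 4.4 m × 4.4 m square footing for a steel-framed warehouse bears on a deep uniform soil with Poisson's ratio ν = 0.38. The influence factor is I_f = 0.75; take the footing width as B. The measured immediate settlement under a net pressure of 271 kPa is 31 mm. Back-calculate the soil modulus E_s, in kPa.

E_s ≈ 24700 kPa

S_e = q·B·(1−ν²)/E_s · I_f  ⇒  E_s = q·B·(1−ν²)·I_f / S_e.
E_s = 271 × 4.4 × 0.8556 × 0.75 / 0.031 = 24680 kPa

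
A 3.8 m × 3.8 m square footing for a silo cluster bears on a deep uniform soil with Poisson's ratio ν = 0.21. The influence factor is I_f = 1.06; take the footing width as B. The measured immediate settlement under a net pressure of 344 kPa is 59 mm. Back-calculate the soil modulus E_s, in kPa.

E_s ≈ 22400 kPa

S_e = q·B·(1−ν²)/E_s · I_f  ⇒  E_s = q·B·(1−ν²)·I_f / S_e.
E_s = 344 × 3.8 × 0.9559 × 1.06 / 0.059 = 22450 kPa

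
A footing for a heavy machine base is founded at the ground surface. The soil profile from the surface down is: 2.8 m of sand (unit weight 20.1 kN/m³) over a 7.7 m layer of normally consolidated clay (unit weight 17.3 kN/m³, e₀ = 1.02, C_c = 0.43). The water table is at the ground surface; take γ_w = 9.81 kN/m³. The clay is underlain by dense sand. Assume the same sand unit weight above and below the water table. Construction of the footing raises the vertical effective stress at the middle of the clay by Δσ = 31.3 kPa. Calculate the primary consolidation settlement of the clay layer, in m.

Mid-depth of clay below the ground surface: z = 2.8 + 7.7/2 = 6.65 m.
Total vertical stress at mid-clay: σ_v = 20.1×2.8 + 17.3×3.85 = 122.89 kPa.
Pore pressure: u = 9.81×(6.65 − 0) = 65.237 kPa.
Initial effective stress: σ'_0 = σ_v − u = 122.89 − 65.237 = 57.653 kPa.
Final effective stress: σ'_f = σ'_0 + Δσ = 57.653 + 31.3 = 88.953 kPa.
Normally consolidated clay, so the full stress increment lies on the virgin compression line:
S_c = C_c·H/(1+e₀)·log₁₀(σ'_f/σ'_0) = 0.43×7.7/(1+1.02)×log₁₀(88.953/57.653)
    = 1.6391 × 0.18834 = 0.3087 m

S_c ≈ 0.309 m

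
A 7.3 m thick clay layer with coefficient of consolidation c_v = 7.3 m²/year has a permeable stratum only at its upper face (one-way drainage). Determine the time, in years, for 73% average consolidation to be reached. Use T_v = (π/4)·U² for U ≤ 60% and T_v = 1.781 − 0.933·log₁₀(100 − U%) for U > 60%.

Drainage path length: H_d = H = 7.3 m (single drainage).
U > 60%: T_v = 1.781 − 0.933·log₁₀(100 − 73) = 0.44554.
t = T_v·H_d²/c_v = 0.44554×7.3²/7.3 = 3.252 years.

t ≈ 3.25 years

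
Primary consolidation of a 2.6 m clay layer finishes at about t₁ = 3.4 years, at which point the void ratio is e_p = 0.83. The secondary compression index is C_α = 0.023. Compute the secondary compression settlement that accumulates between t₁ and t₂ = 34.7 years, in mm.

Secondary compression: S_s = C_α·H/(1+e_p)·log₁₀(t₂/t₁)
S_s = 0.023×2.6/(1+0.83)×log₁₀(34.7/3.4)
    = 0.03268 × 1.009 = 0.03297 m

S_s ≈ 33 mm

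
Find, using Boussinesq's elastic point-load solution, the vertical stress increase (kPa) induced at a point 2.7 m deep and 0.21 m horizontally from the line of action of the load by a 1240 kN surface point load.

Boussinesq vertical stress below a point load on an elastic half-space:
Δσ_z = 3P/(2πz²) · [1 + (r/z)²]^(−5/2)
r/z = 0.21/2.7 = 0.077778; [1+(r/z)²]^(−5/2) = 0.98504.
Δσ_z = 3×1240/(2π×2.7²) × 0.98504 = 81.215 × 0.98504 = 80 kPa

Δσ_z ≈ 80 kPa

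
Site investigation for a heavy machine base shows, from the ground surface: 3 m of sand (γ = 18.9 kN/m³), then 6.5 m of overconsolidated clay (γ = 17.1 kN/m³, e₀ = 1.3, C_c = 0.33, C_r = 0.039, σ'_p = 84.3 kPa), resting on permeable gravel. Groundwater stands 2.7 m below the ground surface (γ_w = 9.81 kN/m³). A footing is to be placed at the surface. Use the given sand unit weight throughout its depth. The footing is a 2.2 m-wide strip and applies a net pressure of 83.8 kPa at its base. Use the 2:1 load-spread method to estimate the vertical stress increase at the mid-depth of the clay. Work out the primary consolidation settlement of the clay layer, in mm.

S_c ≈ 70.3 mm

Mid-depth of clay below the ground surface: z = 3 + 6.5/2 = 6.25 m.
Total vertical stress at mid-clay: σ_v = 18.9×3 + 17.1×3.25 = 112.28 kPa.
Pore pressure: u = 9.81×(6.25 − 2.7) = 34.825 kPa.
Initial effective stress: σ'_0 = σ_v − u = 112.28 − 34.825 = 77.455 kPa.
Stress increase at mid-clay by the 2:1 spreading method:
Δσ = qB/(B+z) = 83.8×2.2/(2.2+6.25) = 21.818 kPa
Final effective stress: σ'_f = 77.455 + 21.818 = 99.273 kPa.
σ'_f = 99.273 > σ'_p = 84.3 kPa, so the stress path crosses the preconsolidation pressure — recompression up to σ'_p, then virgin compression beyond:
S_c = H/(1+e₀)·[C_r·log₁₀(σ'_p/σ'_0) + C_c·log₁₀(σ'_f/σ'_p)]
    = 6.5/2.3 × [0.039×log₁₀(84.3/77.455) + 0.33×log₁₀(99.273/84.3)]
    = 2.8261 × [0.0014343 + 0.023431] = 0.07027 m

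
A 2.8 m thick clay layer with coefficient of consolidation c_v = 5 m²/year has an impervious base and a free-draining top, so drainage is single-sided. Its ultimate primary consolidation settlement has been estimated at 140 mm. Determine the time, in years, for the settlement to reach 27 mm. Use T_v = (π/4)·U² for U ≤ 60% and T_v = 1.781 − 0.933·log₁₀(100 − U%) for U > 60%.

Drainage path length: H_d = H = 2.8 m (single drainage).
U = S(t)/S_ult = 27/140 = 0.1929.
U ≤ 60%: T_v = (π/4)·U² = (π/4)×0.19286² = 0.029212.
t = T_v·H_d²/c_v = 0.029212×2.8²/5 = 0.0458 years.

t ≈ 0.0458 years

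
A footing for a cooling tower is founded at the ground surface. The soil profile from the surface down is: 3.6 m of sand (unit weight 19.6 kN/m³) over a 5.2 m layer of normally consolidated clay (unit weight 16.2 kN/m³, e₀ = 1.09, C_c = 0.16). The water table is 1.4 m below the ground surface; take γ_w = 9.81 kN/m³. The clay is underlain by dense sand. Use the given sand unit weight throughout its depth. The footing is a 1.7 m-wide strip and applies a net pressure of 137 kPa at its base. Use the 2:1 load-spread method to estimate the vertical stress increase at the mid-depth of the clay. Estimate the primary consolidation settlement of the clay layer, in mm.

Mid-depth of clay below the ground surface: z = 3.6 + 5.2/2 = 6.2 m.
Total vertical stress at mid-clay: σ_v = 19.6×3.6 + 16.2×2.6 = 112.68 kPa.
Pore pressure: u = 9.81×(6.2 − 1.4) = 47.088 kPa.
Initial effective stress: σ'_0 = σ_v − u = 112.68 − 47.088 = 65.592 kPa.
Stress increase at mid-clay by the 2:1 spreading method:
Δσ = qB/(B+z) = 137×1.7/(1.7+6.2) = 29.481 kPa
Final effective stress: σ'_f = σ'_0 + Δσ = 65.592 + 29.481 = 95.073 kPa.
Normally consolidated clay, so the full stress increment lies on the virgin compression line:
S_c = C_c·H/(1+e₀)·log₁₀(σ'_f/σ'_0) = 0.16×5.2/(1+1.09)×log₁₀(95.073/65.592)
    = 0.39809 × 0.16121 = 0.06418 m

S_c ≈ 64.2 mm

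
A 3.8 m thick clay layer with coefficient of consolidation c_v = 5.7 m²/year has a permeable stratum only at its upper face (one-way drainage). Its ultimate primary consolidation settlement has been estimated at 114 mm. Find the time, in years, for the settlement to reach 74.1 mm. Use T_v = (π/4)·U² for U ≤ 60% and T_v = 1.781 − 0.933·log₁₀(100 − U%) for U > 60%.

Drainage path length: H_d = H = 3.8 m (single drainage).
U = S(t)/S_ult = 74.1/114 = 0.65.
U > 60%: T_v = 1.781 − 0.933·log₁₀(100 − 65) = 0.34038.
t = T_v·H_d²/c_v = 0.34038×3.8²/5.7 = 0.8623 years.

t ≈ 0.862 years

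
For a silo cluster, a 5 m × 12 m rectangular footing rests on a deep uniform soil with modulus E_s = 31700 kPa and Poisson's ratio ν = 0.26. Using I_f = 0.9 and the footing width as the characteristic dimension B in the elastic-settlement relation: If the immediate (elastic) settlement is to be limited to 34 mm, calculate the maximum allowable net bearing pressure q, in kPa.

S_e = q·B·(1−ν²)/E_s · I_f  ⇒  q = S_e·E_s / (B·(1−ν²)·I_f).
q = 0.034 × 31700 / (5 × 0.9324 × 0.9) = 256.9 kPa

q ≈ 257 kPa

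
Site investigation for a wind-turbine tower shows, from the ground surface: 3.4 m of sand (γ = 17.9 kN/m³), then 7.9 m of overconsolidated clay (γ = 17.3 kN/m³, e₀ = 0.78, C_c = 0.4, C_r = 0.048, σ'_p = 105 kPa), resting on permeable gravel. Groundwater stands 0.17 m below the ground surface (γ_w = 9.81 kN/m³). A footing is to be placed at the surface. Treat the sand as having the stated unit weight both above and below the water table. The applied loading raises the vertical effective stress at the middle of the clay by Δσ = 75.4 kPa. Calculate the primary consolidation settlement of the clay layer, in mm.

Mid-depth of clay below the ground surface: z = 3.4 + 7.9/2 = 7.35 m.
Total vertical stress at mid-clay: σ_v = 17.9×3.4 + 17.3×3.95 = 129.19 kPa.
Pore pressure: u = 9.81×(7.35 − 0.17) = 70.436 kPa.
Initial effective stress: σ'_0 = σ_v − u = 129.19 − 70.436 = 58.754 kPa.
Final effective stress: σ'_f = 58.754 + 75.4 = 134.15 kPa.
σ'_f = 134.15 > σ'_p = 105 kPa, so the stress path crosses the preconsolidation pressure — recompression up to σ'_p, then virgin compression beyond:
S_c = H/(1+e₀)·[C_r·log₁₀(σ'_p/σ'_0) + C_c·log₁₀(σ'_f/σ'_p)]
    = 7.9/1.78 × [0.048×log₁₀(105/58.754) + 0.4×log₁₀(134.15/105)]
    = 4.4382 × [0.012103 + 0.042561] = 0.2426 m

S_c ≈ 243 mm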